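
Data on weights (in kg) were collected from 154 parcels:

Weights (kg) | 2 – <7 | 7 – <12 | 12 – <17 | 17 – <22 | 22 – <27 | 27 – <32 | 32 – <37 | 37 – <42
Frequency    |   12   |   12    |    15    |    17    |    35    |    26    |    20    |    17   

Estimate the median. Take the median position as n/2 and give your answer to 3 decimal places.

Cumulative frequencies: 12, 24, 39, 56, 91, 117, 137, 154
n = 154; position = n/2 = 77.
This falls in the class 22 – <27: L = 22, F = 56, f = 35, h = 5.
Median ≈ 22 + ((77 − 56) / 35) × 5 = 25.0000

25.000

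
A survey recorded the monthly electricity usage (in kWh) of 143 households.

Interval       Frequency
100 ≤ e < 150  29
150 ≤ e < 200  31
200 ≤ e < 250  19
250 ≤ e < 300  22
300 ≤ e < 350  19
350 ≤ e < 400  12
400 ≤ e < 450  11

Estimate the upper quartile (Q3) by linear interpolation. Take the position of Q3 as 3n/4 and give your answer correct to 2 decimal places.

Cumulative frequencies: 29, 60, 79, 101, 120, 132, 143
n = 143; position = 3n/4 = 107.25.
This falls in the class 300 ≤ e < 350: L = 300, F = 101, f = 19, h = 50.
Upper quartile ≈ 300 + ((107.25 − 101) / 19) × 50 = 316.4474

316.45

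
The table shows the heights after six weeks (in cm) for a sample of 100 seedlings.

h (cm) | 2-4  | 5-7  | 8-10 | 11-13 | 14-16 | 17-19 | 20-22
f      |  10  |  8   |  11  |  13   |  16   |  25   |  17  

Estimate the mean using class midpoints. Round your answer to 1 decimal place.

Midpoints: 3, 6, 9, 12, 15, 18, 21
Σfm = 10×3 + 8×6 + 11×9 + 13×12 + 16×15 + 25×18 + 17×21 = 1380
n = Σf = 100
Mean = 1380 / 100 = 13.8000

13.8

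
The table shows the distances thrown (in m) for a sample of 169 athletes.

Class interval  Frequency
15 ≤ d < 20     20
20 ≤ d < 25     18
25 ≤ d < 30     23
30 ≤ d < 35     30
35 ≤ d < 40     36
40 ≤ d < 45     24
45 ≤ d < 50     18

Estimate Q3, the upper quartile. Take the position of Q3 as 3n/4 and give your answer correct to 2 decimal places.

39.97

Cumulative frequencies: 20, 38, 61, 91, 127, 151, 169
n = 169; position = 3n/4 = 126.75.
This falls in the class 35 ≤ d < 40: L = 35, F = 91, f = 36, h = 5.
Upper quartile ≈ 35 + ((126.75 − 91) / 36) × 5 = 39.9653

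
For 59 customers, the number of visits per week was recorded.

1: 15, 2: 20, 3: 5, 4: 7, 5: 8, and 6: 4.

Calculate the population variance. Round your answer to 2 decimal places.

Values: 1, 2, 3, 4, 5, 6
n = 59, Σfx = 162, mean = 2.7458
Σfx² = 596
Σf(x − x̄)² = Σfx² − (Σfx)²/n = 596 − 162²/59 = 151.1864
Population variance = 151.1864 / 59 = 2.5625

2.56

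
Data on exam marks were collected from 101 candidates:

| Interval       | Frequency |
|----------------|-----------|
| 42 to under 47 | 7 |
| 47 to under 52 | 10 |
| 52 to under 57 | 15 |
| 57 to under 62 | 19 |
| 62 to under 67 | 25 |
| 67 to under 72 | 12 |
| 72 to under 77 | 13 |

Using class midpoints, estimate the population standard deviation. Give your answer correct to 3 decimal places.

Midpoints: 44.5, 49.5, 54.5, 59.5, 64.5, 69.5, 74.5
n = 101, Σfm = 6169.5, mean = 61.0842
Σfm² = 384305.25
Σf(m − x̄)² = Σfm² − (Σfm)²/n = 384305.25 − 6169.5²/101 = 7446.5347
Population variance = 7446.5347 / 101 = 73.7281
Standard deviation = √73.7281 = 8.5865

8.587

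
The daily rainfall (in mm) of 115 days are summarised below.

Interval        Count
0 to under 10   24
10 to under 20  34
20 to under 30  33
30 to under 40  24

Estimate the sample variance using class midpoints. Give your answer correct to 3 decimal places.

Midpoints: 5, 15, 25, 35
n = 115, Σfm = 2295, mean = 19.9565
Σfm² = 58275
Σf(m − x̄)² = Σfm² − (Σfm)²/n = 58275 − 2295²/115 = 12474.7826
Sample variance = 12474.7826 / 114 = 109.4279

109.428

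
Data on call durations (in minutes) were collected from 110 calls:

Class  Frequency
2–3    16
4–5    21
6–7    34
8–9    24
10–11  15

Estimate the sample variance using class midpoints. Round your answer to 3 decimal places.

Midpoints: 2.5, 4.5, 6.5, 8.5, 10.5
n = 110, Σfm = 717, mean = 6.5182
Σfm² = 5349.5
Σf(m − x̄)² = Σfm² − (Σfm)²/n = 5349.5 − 717²/110 = 675.9636
Sample variance = 675.9636 / 109 = 6.2015

6.202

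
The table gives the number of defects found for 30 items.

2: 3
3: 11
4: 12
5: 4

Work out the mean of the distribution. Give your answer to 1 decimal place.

Values: 2, 3, 4, 5
Σfx = 3×2 + 11×3 + 12×4 + 4×5 = 107
n = Σf = 30
Mean = 107 / 30 = 3.5667

3.6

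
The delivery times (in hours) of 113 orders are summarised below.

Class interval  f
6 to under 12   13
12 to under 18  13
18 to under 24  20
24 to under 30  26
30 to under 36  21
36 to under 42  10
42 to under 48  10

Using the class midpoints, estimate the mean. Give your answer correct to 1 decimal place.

Midpoints: 9, 15, 21, 27, 33, 39, 45
Σfm = 13×9 + 13×15 + 20×21 + 26×27 + 21×33 + 10×39 + 10×45 = 2967
n = Σf = 113
Mean = 2967 / 113 = 26.2566

26.3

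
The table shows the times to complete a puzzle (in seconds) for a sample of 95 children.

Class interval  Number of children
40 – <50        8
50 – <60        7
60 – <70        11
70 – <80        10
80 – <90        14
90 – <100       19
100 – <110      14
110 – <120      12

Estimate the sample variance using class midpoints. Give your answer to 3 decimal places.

455.274

Midpoints: 45, 55, 65, 75, 85, 95, 105, 115
n = 95, Σfm = 8055, mean = 84.7895
Σfm² = 725775
Σf(m − x̄)² = Σfm² − (Σfm)²/n = 725775 − 8055²/95 = 42795.7895
Sample variance = 42795.7895 / 94 = 455.2744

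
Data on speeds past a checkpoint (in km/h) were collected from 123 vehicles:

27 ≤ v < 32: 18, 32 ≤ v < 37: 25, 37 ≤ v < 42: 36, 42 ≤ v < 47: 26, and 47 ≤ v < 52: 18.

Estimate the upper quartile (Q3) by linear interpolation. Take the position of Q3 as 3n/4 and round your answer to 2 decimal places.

44.55

Cumulative frequencies: 18, 43, 79, 105, 123
n = 123; position = 3n/4 = 92.25.
This falls in the class 42 ≤ v < 47: L = 42, F = 79, f = 26, h = 5.
Upper quartile ≈ 42 + ((92.25 − 79) / 26) × 5 = 44.5481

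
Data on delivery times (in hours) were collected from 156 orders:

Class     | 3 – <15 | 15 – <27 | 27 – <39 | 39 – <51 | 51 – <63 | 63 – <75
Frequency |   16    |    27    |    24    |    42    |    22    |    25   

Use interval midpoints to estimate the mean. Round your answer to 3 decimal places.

40.846

Midpoints: 9, 21, 33, 45, 57, 69
Σfm = 16×9 + 27×21 + 24×33 + 42×45 + 22×57 + 25×69 = 6372
n = Σf = 156
Mean = 6372 / 156 = 40.8462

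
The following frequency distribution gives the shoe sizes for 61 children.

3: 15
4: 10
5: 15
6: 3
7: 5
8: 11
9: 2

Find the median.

5

Cumulative frequencies: 15, 25, 40, 43, 48, 59, 61
n = 61, so the median is the value in position (n+1)/2 = 31.
Position 31 falls at value 5.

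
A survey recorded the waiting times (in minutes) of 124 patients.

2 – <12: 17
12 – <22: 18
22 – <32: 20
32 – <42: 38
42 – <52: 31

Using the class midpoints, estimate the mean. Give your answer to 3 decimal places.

Midpoints: 7, 17, 27, 37, 47
Σfm = 17×7 + 18×17 + 20×27 + 38×37 + 31×47 = 3828
n = Σf = 124
Mean = 3828 / 124 = 30.8710

30.871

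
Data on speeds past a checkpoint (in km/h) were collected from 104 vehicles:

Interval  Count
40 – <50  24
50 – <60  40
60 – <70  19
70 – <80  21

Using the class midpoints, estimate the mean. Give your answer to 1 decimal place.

58.6

Midpoints: 45, 55, 65, 75
Σfm = 24×45 + 40×55 + 19×65 + 21×75 = 6090
n = Σf = 104
Mean = 6090 / 104 = 58.5577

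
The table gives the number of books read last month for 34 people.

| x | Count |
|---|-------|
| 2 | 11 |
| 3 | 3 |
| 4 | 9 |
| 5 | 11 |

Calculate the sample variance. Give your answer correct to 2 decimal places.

Values: 2, 3, 4, 5
n = 34, Σfx = 122, mean = 3.5882
Σfx² = 490
Σf(x − x̄)² = Σfx² − (Σfx)²/n = 490 − 122²/34 = 52.2353
Sample variance = 52.2353 / 33 = 1.5829

1.58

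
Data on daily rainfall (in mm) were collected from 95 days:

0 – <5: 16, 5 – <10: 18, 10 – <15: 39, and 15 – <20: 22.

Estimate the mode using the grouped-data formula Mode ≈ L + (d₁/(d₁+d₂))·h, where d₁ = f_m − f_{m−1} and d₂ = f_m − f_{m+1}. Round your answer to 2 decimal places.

12.76

Modal class: 10 – <15 (highest frequency 39).
d₁ = 39 − 18 = 21, d₂ = 39 − 22 = 17
Mode ≈ 10 + (21/(21+17)) × 5 = 10 + 2.7632 = 12.7632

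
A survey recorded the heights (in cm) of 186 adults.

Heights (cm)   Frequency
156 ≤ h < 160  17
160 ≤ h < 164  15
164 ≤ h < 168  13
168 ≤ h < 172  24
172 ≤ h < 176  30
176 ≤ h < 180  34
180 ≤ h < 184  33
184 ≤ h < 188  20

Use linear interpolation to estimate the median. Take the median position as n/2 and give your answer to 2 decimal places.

Cumulative frequencies: 17, 32, 45, 69, 99, 133, 166, 186
n = 186; position = n/2 = 93.
This falls in the class 172 ≤ h < 176: L = 172, F = 69, f = 30, h = 4.
Median ≈ 172 + ((93 − 69) / 30) × 4 = 175.2000

175.20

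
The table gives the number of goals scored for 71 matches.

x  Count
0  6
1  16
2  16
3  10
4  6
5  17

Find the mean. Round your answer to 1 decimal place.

Values: 0, 1, 2, 3, 4, 5
Σfx = 6×0 + 16×1 + 16×2 + 10×3 + 6×4 + 17×5 = 187
n = Σf = 71
Mean = 187 / 71 = 2.6338

2.6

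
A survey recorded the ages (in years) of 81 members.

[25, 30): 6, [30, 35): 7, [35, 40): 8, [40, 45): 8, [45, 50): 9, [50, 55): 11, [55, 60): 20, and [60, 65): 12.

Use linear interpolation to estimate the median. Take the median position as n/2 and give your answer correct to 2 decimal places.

51.14

Cumulative frequencies: 6, 13, 21, 29, 38, 49, 69, 81
n = 81; position = n/2 = 40.5.
This falls in the class [50, 55): L = 50, F = 38, f = 11, h = 5.
Median ≈ 50 + ((40.5 − 38) / 11) × 5 = 51.1364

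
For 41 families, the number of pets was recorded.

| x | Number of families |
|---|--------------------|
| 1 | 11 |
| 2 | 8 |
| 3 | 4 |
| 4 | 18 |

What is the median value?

Cumulative frequencies: 11, 19, 23, 41
n = 41, so the median is the value in position (n+1)/2 = 21.
Position 21 falls at value 3.

3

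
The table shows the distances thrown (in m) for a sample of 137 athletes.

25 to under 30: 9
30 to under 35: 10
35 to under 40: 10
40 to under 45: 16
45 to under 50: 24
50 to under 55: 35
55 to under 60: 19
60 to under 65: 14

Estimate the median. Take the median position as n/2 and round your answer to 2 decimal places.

Cumulative frequencies: 9, 19, 29, 45, 69, 104, 123, 137
n = 137; position = n/2 = 68.5.
This falls in the class 45 to under 50: L = 45, F = 45, f = 24, h = 5.
Median ≈ 45 + ((68.5 − 45) / 24) × 5 = 49.8958

49.90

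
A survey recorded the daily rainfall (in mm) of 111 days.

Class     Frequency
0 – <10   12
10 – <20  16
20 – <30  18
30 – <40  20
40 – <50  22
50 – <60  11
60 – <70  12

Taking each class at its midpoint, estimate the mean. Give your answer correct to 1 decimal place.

Midpoints: 5, 15, 25, 35, 45, 55, 65
Σfm = 12×5 + 16×15 + 18×25 + 20×35 + 22×45 + 11×55 + 12×65 = 3825
n = Σf = 111
Mean = 3825 / 111 = 34.4595

34.5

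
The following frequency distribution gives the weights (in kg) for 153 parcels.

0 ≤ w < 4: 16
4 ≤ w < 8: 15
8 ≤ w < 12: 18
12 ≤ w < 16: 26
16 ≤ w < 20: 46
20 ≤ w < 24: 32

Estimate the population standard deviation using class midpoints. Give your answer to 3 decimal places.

6.425

Midpoints: 2, 6, 10, 14, 18, 22
n = 153, Σfm = 2198, mean = 14.3660
Σfm² = 37892
Σf(m − x̄)² = Σfm² − (Σfm)²/n = 37892 − 2198²/153 = 6315.5033
Population variance = 6315.5033 / 153 = 41.2778
Standard deviation = √41.2778 = 6.4248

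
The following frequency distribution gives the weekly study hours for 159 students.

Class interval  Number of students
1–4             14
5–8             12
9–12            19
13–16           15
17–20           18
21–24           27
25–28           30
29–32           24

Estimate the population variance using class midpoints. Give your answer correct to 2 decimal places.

78.97

Midpoints: 2.5, 6.5, 10.5, 14.5, 18.5, 22.5, 26.5, 30.5
n = 159, Σfm = 2997.5, mean = 18.8522
Σfm² = 69065.75
Σf(m − x̄)² = Σfm² − (Σfm)²/n = 69065.75 − 2997.5²/159 = 12556.2767
Population variance = 12556.2767 / 159 = 78.9703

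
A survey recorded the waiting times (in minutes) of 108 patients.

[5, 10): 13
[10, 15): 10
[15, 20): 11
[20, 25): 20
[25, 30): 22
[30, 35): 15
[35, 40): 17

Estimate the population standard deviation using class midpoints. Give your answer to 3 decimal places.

Midpoints: 7.5, 12.5, 17.5, 22.5, 27.5, 32.5, 37.5
n = 108, Σfm = 2595, mean = 24.0278
Σfm² = 72175
Σf(m − x̄)² = Σfm² − (Σfm)²/n = 72175 − 2595²/108 = 9822.9167
Population variance = 9822.9167 / 108 = 90.9529
Standard deviation = √90.9529 = 9.5369

9.537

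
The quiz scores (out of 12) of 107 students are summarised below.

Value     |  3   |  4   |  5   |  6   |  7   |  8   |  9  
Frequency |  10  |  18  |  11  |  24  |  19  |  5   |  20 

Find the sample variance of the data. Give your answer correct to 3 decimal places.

Values: 3, 4, 5, 6, 7, 8, 9
n = 107, Σfx = 654, mean = 6.1121
Σfx² = 4388
Σf(x − x̄)² = Σfx² − (Σfx)²/n = 4388 − 654²/107 = 390.6542
Sample variance = 390.6542 / 106 = 3.6854

3.685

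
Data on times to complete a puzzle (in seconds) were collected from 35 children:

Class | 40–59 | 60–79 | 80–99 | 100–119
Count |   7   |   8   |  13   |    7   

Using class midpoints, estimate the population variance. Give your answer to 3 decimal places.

417.959

Midpoints: 49.5, 69.5, 89.5, 109.5
n = 35, Σfm = 2832.5, mean = 80.9286
Σfm² = 243858.75
Σf(m − x̄)² = Σfm² − (Σfm)²/n = 243858.75 − 2832.5²/35 = 14628.5714
Population variance = 14628.5714 / 35 = 417.9592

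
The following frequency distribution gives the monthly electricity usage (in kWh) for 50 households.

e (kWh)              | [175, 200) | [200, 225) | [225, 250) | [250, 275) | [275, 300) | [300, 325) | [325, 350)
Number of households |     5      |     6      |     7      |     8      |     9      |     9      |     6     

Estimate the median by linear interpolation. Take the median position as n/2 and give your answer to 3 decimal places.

Cumulative frequencies: 5, 11, 18, 26, 35, 44, 50
n = 50; position = n/2 = 25.
This falls in the class [250, 275): L = 250, F = 18, f = 8, h = 25.
Median ≈ 250 + ((25 − 18) / 8) × 25 = 271.8750

271.875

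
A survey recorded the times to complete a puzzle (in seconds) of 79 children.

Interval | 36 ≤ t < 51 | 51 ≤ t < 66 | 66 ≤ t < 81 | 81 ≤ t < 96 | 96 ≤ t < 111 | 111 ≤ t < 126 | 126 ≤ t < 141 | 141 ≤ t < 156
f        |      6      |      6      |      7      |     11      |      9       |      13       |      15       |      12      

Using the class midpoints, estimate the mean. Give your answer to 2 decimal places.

Midpoints: 43.5, 58.5, 73.5, 88.5, 103.5, 118.5, 133.5, 148.5
Σfm = 6×43.5 + 6×58.5 + 7×73.5 + 11×88.5 + 9×103.5 + 13×118.5 + 15×133.5 + 12×148.5 = 8356.5
n = Σf = 79
Mean = 8356.5 / 79 = 105.7785

105.78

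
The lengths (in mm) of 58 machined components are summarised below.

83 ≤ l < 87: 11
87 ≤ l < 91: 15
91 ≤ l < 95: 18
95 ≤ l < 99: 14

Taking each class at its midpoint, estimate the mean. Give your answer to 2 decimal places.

Midpoints: 85, 89, 93, 97
Σfm = 11×85 + 15×89 + 18×93 + 14×97 = 5302
n = Σf = 58
Mean = 5302 / 58 = 91.4138

91.41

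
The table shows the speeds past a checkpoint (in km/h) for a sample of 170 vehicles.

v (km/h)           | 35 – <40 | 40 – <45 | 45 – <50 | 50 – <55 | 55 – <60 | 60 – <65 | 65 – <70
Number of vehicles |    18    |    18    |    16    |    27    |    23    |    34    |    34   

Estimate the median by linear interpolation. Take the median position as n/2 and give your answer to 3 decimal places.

Cumulative frequencies: 18, 36, 52, 79, 102, 136, 170
n = 170; position = n/2 = 85.
This falls in the class 55 – <60: L = 55, F = 79, f = 23, h = 5.
Median ≈ 55 + ((85 − 79) / 23) × 5 = 56.3043

56.304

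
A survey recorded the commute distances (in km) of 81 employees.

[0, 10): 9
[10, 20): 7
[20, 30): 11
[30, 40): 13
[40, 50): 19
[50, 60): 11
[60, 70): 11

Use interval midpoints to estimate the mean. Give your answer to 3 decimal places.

Midpoints: 5, 15, 25, 35, 45, 55, 65
Σfm = 9×5 + 7×15 + 11×25 + 13×35 + 19×45 + 11×55 + 11×65 = 3055
n = Σf = 81
Mean = 3055 / 81 = 37.7160

37.716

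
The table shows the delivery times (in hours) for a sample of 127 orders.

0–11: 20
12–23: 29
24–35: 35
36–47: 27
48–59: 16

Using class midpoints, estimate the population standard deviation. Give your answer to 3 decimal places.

Midpoints: 5.5, 17.5, 29.5, 41.5, 53.5
n = 127, Σfm = 3626.5, mean = 28.5551
Σfm² = 132241.75
Σf(m − x̄)² = Σfm² − (Σfm)²/n = 132241.75 − 3626.5²/127 = 28686.6142
Population variance = 28686.6142 / 127 = 225.8789
Standard deviation = √225.8789 = 15.0293

15.029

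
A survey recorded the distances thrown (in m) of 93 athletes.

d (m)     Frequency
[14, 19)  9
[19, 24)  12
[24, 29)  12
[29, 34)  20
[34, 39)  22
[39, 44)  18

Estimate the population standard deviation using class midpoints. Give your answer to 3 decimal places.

Midpoints: 16.5, 21.5, 26.5, 31.5, 36.5, 41.5
n = 93, Σfm = 2904.5, mean = 31.2312
Σfm² = 96579.25
Σf(m − x̄)² = Σfm² − (Σfm)²/n = 96579.25 − 2904.5²/93 = 5868.2796
Population variance = 5868.2796 / 93 = 63.0998
Standard deviation = √63.0998 = 7.9435

7.944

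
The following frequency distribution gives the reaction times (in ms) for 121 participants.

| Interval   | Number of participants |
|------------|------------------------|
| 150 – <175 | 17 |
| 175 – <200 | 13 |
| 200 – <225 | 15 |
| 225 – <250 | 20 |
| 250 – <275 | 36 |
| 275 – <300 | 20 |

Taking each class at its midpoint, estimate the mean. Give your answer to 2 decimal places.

234.19

Midpoints: 162.5, 187.5, 212.5, 237.5, 262.5, 287.5
Σfm = 17×162.5 + 13×187.5 + 15×212.5 + 20×237.5 + 36×262.5 + 20×287.5 = 28337.5
n = Σf = 121
Mean = 28337.5 / 121 = 234.1942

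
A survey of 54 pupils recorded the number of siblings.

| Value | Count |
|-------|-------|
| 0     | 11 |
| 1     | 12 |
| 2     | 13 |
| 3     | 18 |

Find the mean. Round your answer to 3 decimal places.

Values: 0, 1, 2, 3
Σfx = 11×0 + 12×1 + 13×2 + 18×3 = 92
n = Σf = 54
Mean = 92 / 54 = 1.7037

1.704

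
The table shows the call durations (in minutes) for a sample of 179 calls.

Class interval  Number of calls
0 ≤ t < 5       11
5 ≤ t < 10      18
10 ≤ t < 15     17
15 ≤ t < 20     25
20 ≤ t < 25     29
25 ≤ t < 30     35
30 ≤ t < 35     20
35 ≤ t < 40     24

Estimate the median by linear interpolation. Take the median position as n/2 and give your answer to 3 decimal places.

Cumulative frequencies: 11, 29, 46, 71, 100, 135, 155, 179
n = 179; position = n/2 = 89.5.
This falls in the class 20 ≤ t < 25: L = 20, F = 71, f = 29, h = 5.
Median ≈ 20 + ((89.5 − 71) / 29) × 5 = 23.1897

23.190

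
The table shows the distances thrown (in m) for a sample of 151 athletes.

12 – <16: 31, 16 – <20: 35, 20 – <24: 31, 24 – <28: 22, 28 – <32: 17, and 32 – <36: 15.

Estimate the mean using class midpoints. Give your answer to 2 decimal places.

Midpoints: 14, 18, 22, 26, 30, 34
Σfm = 31×14 + 35×18 + 31×22 + 22×26 + 17×30 + 15×34 = 3338
n = Σf = 151
Mean = 3338 / 151 = 22.1060

22.11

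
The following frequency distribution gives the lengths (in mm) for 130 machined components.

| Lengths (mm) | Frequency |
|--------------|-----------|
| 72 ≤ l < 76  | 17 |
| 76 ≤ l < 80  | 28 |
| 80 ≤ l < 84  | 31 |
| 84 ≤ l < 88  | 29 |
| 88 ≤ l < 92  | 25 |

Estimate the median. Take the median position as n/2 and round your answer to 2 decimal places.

Cumulative frequencies: 17, 45, 76, 105, 130
n = 130; position = n/2 = 65.
This falls in the class 80 ≤ l < 84: L = 80, F = 45, f = 31, h = 4.
Median ≈ 80 + ((65 − 45) / 31) × 4 = 82.5806

82.58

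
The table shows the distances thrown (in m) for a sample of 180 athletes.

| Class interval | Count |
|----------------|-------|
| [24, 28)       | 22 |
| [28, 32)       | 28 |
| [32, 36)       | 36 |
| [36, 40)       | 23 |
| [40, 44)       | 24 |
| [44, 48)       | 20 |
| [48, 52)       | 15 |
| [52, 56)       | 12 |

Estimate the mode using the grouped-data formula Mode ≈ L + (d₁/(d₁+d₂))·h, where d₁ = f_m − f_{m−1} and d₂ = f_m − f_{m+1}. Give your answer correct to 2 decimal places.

33.52

Modal class: [32, 36) (highest frequency 36).
d₁ = 36 − 28 = 8, d₂ = 36 − 23 = 13
Mode ≈ 32 + (8/(8+13)) × 4 = 32 + 1.5238 = 33.5238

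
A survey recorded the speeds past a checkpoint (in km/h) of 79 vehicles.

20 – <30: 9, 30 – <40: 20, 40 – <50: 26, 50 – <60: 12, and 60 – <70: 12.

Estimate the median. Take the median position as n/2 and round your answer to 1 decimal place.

44.0

Cumulative frequencies: 9, 29, 55, 67, 79
n = 79; position = n/2 = 39.5.
This falls in the class 40 – <50: L = 40, F = 29, f = 26, h = 10.
Median ≈ 40 + ((39.5 − 29) / 26) × 10 = 44.0385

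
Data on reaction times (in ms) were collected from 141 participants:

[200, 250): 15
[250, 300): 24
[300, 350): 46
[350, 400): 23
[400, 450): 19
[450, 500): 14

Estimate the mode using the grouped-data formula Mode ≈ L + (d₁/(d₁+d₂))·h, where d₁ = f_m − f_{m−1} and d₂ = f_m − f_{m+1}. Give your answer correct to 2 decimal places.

Modal class: [300, 350) (highest frequency 46).
d₁ = 46 − 24 = 22, d₂ = 46 − 23 = 23
Mode ≈ 300 + (22/(22+23)) × 50 = 300 + 24.4444 = 324.4444

324.44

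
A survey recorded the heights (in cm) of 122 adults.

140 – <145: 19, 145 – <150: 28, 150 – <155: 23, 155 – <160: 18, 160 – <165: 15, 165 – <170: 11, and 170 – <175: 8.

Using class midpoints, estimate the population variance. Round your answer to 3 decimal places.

Midpoints: 142.5, 147.5, 152.5, 157.5, 162.5, 167.5, 172.5
n = 122, Σfm = 18840, mean = 154.4262
Σfm² = 2919162.5
Σf(m − x̄)² = Σfm² − (Σfm)²/n = 2919162.5 − 18840²/122 = 9772.3361
Population variance = 9772.3361 / 122 = 80.1011

80.101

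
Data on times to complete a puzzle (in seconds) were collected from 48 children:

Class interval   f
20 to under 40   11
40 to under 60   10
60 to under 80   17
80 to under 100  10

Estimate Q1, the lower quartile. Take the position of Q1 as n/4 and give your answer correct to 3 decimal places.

42.000

Cumulative frequencies: 11, 21, 38, 48
n = 48; position = n/4 = 12.
This falls in the class 40 to under 60: L = 40, F = 11, f = 10, h = 20.
Lower quartile ≈ 40 + ((12 − 11) / 10) × 20 = 42.0000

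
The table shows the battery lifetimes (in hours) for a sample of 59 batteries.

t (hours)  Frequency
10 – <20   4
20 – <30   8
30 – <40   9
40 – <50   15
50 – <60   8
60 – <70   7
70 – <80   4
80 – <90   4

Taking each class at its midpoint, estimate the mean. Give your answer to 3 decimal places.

Midpoints: 15, 25, 35, 45, 55, 65, 75, 85
Σfm = 4×15 + 8×25 + 9×35 + 15×45 + 8×55 + 7×65 + 4×75 + 4×85 = 2785
n = Σf = 59
Mean = 2785 / 59 = 47.2034

47.203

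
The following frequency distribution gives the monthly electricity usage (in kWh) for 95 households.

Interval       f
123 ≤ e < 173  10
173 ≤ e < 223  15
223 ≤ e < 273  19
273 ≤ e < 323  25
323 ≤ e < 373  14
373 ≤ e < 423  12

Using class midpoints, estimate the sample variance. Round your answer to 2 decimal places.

5673.01

Midpoints: 148, 198, 248, 298, 348, 398
n = 95, Σfm = 26260, mean = 276.4211
Σfm² = 7792080
Σf(m − x̄)² = Σfm² − (Σfm)²/n = 7792080 − 26260²/95 = 533263.1579
Sample variance = 533263.1579 / 94 = 5673.0123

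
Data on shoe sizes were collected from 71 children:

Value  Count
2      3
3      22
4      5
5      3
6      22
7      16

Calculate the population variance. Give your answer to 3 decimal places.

2.898

Values: 2, 3, 4, 5, 6, 7
n = 71, Σfx = 351, mean = 4.9437
Σfx² = 1941
Σf(x − x̄)² = Σfx² − (Σfx)²/n = 1941 − 351²/71 = 205.7746
Population variance = 205.7746 / 71 = 2.8982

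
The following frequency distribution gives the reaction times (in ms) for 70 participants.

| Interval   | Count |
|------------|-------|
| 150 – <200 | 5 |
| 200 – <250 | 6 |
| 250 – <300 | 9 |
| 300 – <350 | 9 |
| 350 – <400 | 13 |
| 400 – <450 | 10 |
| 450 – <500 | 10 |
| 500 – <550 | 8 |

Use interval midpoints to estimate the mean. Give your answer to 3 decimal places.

367.143

Midpoints: 175, 225, 275, 325, 375, 425, 475, 525
Σfm = 5×175 + 6×225 + 9×275 + 9×325 + 13×375 + 10×425 + 10×475 + 8×525 = 25700
n = Σf = 70
Mean = 25700 / 70 = 367.1429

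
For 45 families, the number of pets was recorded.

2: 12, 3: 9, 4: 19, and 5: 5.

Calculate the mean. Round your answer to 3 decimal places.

3.378

Values: 2, 3, 4, 5
Σfx = 12×2 + 9×3 + 19×4 + 5×5 = 152
n = Σf = 45
Mean = 152 / 45 = 3.3778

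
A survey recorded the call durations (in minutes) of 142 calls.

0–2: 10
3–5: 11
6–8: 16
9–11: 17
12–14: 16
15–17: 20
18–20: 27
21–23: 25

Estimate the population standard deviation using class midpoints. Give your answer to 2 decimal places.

Midpoints: 1, 4, 7, 10, 13, 16, 19, 22
n = 142, Σfm = 1927, mean = 13.5704
Σfm² = 32341
Σf(m − x̄)² = Σfm² − (Σfm)²/n = 32341 − 1927²/142 = 6190.7958
Population variance = 6190.7958 / 142 = 43.5972
Standard deviation = √43.5972 = 6.6028

6.60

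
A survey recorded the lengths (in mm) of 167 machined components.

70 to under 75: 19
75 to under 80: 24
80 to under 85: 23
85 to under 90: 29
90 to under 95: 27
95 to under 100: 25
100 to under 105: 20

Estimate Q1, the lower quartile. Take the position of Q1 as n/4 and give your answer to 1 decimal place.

Cumulative frequencies: 19, 43, 66, 95, 122, 147, 167
n = 167; position = n/4 = 41.75.
This falls in the class 75 to under 80: L = 75, F = 19, f = 24, h = 5.
Lower quartile ≈ 75 + ((41.75 − 19) / 24) × 5 = 79.7396

79.7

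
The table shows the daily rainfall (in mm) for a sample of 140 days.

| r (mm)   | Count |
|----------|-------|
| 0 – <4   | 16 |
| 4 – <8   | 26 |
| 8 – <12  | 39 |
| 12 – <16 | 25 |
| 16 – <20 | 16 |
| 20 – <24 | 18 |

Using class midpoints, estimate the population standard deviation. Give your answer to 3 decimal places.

6.056

Midpoints: 2, 6, 10, 14, 18, 22
n = 140, Σfm = 1612, mean = 11.5143
Σfm² = 23696
Σf(m − x̄)² = Σfm² − (Σfm)²/n = 23696 − 1612²/140 = 5134.9714
Population variance = 5134.9714 / 140 = 36.6784
Standard deviation = √36.6784 = 6.0563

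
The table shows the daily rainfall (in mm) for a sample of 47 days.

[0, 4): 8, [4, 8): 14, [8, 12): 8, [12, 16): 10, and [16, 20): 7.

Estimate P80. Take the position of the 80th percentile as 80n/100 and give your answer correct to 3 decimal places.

15.040

Cumulative frequencies: 8, 22, 30, 40, 47
n = 47; position = 80n/100 = 37.6.
This falls in the class [12, 16): L = 12, F = 30, f = 10, h = 4.
80th percentile ≈ 12 + ((37.6 − 30) / 10) × 4 = 15.0400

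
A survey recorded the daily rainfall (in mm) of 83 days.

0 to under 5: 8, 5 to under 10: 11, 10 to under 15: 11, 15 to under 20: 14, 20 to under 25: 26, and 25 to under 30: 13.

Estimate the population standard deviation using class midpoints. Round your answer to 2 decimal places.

Midpoints: 2.5, 7.5, 12.5, 17.5, 22.5, 27.5
n = 83, Σfm = 1427.5, mean = 17.1988
Σfm² = 29668.75
Σf(m − x̄)² = Σfm² − (Σfm)²/n = 29668.75 − 1427.5²/83 = 5117.4699
Population variance = 5117.4699 / 83 = 61.6563
Standard deviation = √61.6563 = 7.8522

7.85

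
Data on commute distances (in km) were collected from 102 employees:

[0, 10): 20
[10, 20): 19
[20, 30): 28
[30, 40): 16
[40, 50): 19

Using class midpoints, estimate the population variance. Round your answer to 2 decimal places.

187.01

Midpoints: 5, 15, 25, 35, 45
n = 102, Σfm = 2500, mean = 24.5098
Σfm² = 80350
Σf(m − x̄)² = Σfm² − (Σfm)²/n = 80350 − 2500²/102 = 19075.4902
Population variance = 19075.4902 / 102 = 187.0146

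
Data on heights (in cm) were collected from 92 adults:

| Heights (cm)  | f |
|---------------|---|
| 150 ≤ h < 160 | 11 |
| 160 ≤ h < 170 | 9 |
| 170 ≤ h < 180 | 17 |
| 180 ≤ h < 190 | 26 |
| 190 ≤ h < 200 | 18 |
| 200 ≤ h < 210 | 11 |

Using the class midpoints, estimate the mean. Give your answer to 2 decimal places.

181.96

Midpoints: 155, 165, 175, 185, 195, 205
Σfm = 11×155 + 9×165 + 17×175 + 26×185 + 18×195 + 11×205 = 16740
n = Σf = 92
Mean = 16740 / 92 = 181.9565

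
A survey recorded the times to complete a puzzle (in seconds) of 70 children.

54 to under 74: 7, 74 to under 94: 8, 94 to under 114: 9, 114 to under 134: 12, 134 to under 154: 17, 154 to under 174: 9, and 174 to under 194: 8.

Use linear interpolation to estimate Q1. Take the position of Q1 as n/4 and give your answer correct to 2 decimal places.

Cumulative frequencies: 7, 15, 24, 36, 53, 62, 70
n = 70; position = n/4 = 17.5.
This falls in the class 94 to under 114: L = 94, F = 15, f = 9, h = 20.
Lower quartile ≈ 94 + ((17.5 − 15) / 9) × 20 = 99.5556

99.56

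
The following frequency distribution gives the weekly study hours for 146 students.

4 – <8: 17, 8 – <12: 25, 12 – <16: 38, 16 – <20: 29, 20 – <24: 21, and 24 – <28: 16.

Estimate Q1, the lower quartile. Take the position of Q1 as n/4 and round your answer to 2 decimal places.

11.12

Cumulative frequencies: 17, 42, 80, 109, 130, 146
n = 146; position = n/4 = 36.5.
This falls in the class 8 – <12: L = 8, F = 17, f = 25, h = 4.
Lower quartile ≈ 8 + ((36.5 − 17) / 25) × 4 = 11.1200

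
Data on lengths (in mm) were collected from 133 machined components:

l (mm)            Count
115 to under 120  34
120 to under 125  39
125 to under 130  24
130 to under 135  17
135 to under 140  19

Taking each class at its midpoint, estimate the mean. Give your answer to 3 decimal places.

125.545

Midpoints: 117.5, 122.5, 127.5, 132.5, 137.5
Σfm = 34×117.5 + 39×122.5 + 24×127.5 + 17×132.5 + 19×137.5 = 16697.5
n = Σf = 133
Mean = 16697.5 / 133 = 125.5451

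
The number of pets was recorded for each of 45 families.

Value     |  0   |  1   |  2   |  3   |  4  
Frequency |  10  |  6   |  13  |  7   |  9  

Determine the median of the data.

Cumulative frequencies: 10, 16, 29, 36, 45
n = 45, so the median is the value in position (n+1)/2 = 23.
Position 23 falls at value 2.

2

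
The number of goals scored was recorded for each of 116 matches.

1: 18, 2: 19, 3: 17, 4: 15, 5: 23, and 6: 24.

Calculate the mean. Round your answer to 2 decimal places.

Values: 1, 2, 3, 4, 5, 6
Σfx = 18×1 + 19×2 + 17×3 + 15×4 + 23×5 + 24×6 = 426
n = Σf = 116
Mean = 426 / 116 = 3.6724

3.67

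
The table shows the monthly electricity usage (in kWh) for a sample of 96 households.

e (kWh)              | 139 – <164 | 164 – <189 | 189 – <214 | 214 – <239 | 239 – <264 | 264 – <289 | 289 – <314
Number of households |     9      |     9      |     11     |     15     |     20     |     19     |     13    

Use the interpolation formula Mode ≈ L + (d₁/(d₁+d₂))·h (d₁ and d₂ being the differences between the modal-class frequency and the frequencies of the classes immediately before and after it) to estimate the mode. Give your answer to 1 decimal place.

Modal class: 239 – <264 (highest frequency 20).
d₁ = 20 − 15 = 5, d₂ = 20 − 19 = 1
Mode ≈ 239 + (5/(5+1)) × 25 = 239 + 20.8333 = 259.8333

259.8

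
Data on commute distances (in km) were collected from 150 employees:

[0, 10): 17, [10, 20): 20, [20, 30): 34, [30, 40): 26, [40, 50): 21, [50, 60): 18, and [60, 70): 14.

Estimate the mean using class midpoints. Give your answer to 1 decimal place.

33.3

Midpoints: 5, 15, 25, 35, 45, 55, 65
Σfm = 17×5 + 20×15 + 34×25 + 26×35 + 21×45 + 18×55 + 14×65 = 4990
n = Σf = 150
Mean = 4990 / 150 = 33.2667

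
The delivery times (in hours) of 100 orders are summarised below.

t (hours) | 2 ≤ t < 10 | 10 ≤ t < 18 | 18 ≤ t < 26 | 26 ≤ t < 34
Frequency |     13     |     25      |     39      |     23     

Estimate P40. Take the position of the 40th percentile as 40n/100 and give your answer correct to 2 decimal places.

18.41

Cumulative frequencies: 13, 38, 77, 100
n = 100; position = 40n/100 = 40.
This falls in the class 18 ≤ t < 26: L = 18, F = 38, f = 39, h = 8.
40th percentile ≈ 18 + ((40 − 38) / 39) × 8 = 18.4103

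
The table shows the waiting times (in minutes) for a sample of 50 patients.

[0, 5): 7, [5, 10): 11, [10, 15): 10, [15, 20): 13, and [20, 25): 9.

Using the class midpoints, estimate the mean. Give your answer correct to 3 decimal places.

13.100

Midpoints: 2.5, 7.5, 12.5, 17.5, 22.5
Σfm = 7×2.5 + 11×7.5 + 10×12.5 + 13×17.5 + 9×22.5 = 655
n = Σf = 50
Mean = 655 / 50 = 13.1000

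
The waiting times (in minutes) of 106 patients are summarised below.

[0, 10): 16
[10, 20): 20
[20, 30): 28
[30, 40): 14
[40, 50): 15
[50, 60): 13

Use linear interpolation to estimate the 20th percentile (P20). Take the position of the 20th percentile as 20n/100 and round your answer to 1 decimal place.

12.6

Cumulative frequencies: 16, 36, 64, 78, 93, 106
n = 106; position = 20n/100 = 21.2.
This falls in the class [10, 20): L = 10, F = 16, f = 20, h = 10.
20th percentile ≈ 10 + ((21.2 − 16) / 20) × 10 = 12.6000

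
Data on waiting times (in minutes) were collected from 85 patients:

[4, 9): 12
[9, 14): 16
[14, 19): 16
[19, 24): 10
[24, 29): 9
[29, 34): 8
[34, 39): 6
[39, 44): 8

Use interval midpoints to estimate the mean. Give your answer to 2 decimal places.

Midpoints: 6.5, 11.5, 16.5, 21.5, 26.5, 31.5, 36.5, 41.5
Σfm = 12×6.5 + 16×11.5 + 16×16.5 + 10×21.5 + 9×26.5 + 8×31.5 + 6×36.5 + 8×41.5 = 1782.5
n = Σf = 85
Mean = 1782.5 / 85 = 20.9706

20.97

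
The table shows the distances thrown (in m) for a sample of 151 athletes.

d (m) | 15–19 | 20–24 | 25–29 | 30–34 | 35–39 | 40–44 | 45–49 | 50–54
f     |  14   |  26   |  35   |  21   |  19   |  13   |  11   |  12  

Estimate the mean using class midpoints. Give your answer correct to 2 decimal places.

Midpoints: 17, 22, 27, 32, 37, 42, 47, 52
Σfm = 14×17 + 26×22 + 35×27 + 21×32 + 19×37 + 13×42 + 11×47 + 12×52 = 4817
n = Σf = 151
Mean = 4817 / 151 = 31.9007

31.90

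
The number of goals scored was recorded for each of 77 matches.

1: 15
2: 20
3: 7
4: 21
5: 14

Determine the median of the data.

Cumulative frequencies: 15, 35, 42, 63, 77
n = 77, so the median is the value in position (n+1)/2 = 39.
Position 39 falls at value 3.

3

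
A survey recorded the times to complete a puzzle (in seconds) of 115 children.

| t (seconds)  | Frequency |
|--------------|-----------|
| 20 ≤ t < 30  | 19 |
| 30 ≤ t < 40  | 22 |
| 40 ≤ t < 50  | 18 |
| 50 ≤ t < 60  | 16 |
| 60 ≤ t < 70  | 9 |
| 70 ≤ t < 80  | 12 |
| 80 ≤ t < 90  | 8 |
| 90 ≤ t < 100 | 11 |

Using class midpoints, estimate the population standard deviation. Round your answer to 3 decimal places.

22.442

Midpoints: 25, 35, 45, 55, 65, 75, 85, 95
n = 115, Σfm = 6145, mean = 53.4348
Σfm² = 386275
Σf(m − x̄)² = Σfm² − (Σfm)²/n = 386275 − 6145²/115 = 57918.2609
Population variance = 57918.2609 / 115 = 503.6371
Standard deviation = √503.6371 = 22.4419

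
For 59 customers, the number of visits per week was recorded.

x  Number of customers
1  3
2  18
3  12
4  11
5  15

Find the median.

Cumulative frequencies: 3, 21, 33, 44, 59
n = 59, so the median is the value in position (n+1)/2 = 30.
Position 30 falls at value 3.

3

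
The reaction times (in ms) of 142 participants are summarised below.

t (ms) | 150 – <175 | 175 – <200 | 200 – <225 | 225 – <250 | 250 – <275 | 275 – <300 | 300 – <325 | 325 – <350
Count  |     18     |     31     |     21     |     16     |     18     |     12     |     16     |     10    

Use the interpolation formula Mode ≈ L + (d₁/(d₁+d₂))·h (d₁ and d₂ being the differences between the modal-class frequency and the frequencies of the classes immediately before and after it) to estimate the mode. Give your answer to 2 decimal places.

Modal class: 175 – <200 (highest frequency 31).
d₁ = 31 − 18 = 13, d₂ = 31 − 21 = 10
Mode ≈ 175 + (13/(13+10)) × 25 = 175 + 14.1304 = 189.1304

189.13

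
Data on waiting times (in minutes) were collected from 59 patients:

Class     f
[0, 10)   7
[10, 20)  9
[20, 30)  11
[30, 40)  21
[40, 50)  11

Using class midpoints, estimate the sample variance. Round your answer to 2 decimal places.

Midpoints: 5, 15, 25, 35, 45
n = 59, Σfm = 1675, mean = 28.3898
Σfm² = 57075
Σf(m − x̄)² = Σfm² − (Σfm)²/n = 57075 − 1675²/59 = 9522.0339
Sample variance = 9522.0339 / 58 = 164.1730

164.17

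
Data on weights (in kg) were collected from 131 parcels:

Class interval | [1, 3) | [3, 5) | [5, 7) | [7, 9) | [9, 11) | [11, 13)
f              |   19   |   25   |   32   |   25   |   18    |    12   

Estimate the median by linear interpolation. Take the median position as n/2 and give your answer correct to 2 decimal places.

6.34

Cumulative frequencies: 19, 44, 76, 101, 119, 131
n = 131; position = n/2 = 65.5.
This falls in the class [5, 7): L = 5, F = 44, f = 32, h = 2.
Median ≈ 5 + ((65.5 − 44) / 32) × 2 = 6.3438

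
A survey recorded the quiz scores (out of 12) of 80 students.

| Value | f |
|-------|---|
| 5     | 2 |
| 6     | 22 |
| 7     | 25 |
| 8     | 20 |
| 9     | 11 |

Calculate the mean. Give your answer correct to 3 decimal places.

7.200

Values: 5, 6, 7, 8, 9
Σfx = 2×5 + 22×6 + 25×7 + 20×8 + 11×9 = 576
n = Σf = 80
Mean = 576 / 80 = 7.2000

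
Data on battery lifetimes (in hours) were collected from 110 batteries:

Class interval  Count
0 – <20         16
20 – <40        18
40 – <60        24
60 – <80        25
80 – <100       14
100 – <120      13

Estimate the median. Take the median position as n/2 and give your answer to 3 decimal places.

57.500

Cumulative frequencies: 16, 34, 58, 83, 97, 110
n = 110; position = n/2 = 55.
This falls in the class 40 – <60: L = 40, F = 34, f = 24, h = 20.
Median ≈ 40 + ((55 − 34) / 24) × 20 = 57.5000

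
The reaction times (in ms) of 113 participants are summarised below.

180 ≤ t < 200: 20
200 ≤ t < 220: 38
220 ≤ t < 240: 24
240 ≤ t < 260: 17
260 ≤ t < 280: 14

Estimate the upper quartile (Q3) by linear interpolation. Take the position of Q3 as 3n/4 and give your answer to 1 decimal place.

243.2

Cumulative frequencies: 20, 58, 82, 99, 113
n = 113; position = 3n/4 = 84.75.
This falls in the class 240 ≤ t < 260: L = 240, F = 82, f = 17, h = 20.
Upper quartile ≈ 240 + ((84.75 − 82) / 17) × 20 = 243.2353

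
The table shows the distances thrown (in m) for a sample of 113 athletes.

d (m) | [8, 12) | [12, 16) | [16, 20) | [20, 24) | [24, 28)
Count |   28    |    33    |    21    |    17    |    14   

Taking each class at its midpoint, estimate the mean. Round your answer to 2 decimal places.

Midpoints: 10, 14, 18, 22, 26
Σfm = 28×10 + 33×14 + 21×18 + 17×22 + 14×26 = 1858
n = Σf = 113
Mean = 1858 / 113 = 16.4425

16.44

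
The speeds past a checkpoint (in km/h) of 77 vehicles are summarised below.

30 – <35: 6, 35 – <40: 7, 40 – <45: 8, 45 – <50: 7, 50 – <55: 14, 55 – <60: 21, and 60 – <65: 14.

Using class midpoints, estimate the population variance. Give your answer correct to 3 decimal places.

87.764

Midpoints: 32.5, 37.5, 42.5, 47.5, 52.5, 57.5, 62.5
n = 77, Σfm = 3947.5, mean = 51.2662
Σfm² = 209131.25
Σf(m − x̄)² = Σfm² − (Σfm)²/n = 209131.25 − 3947.5²/77 = 6757.7922
Population variance = 6757.7922 / 77 = 87.7635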